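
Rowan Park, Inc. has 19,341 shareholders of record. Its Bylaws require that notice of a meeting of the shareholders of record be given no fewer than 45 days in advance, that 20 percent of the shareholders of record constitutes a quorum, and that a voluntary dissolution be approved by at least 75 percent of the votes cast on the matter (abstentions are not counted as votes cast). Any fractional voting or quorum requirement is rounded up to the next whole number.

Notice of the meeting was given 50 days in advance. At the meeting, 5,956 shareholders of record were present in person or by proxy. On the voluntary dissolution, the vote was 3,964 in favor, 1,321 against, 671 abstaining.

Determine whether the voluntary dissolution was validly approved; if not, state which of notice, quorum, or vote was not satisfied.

Valid — all requirements satisfied.

Notice: 50 days given; 45 required. Satisfied.
Quorum: 20% of 19,341 = 3,868.20, rounded up to 3,869; 5,956 present. Satisfied.
Vote: requires three-fourths of the votes cast (5,956 − 671 abstaining = 5,285); 3/4 of 5285 = 3963.75, rounded up to 3964, so 3,964 needed; 3,964 in favor. Satisfied.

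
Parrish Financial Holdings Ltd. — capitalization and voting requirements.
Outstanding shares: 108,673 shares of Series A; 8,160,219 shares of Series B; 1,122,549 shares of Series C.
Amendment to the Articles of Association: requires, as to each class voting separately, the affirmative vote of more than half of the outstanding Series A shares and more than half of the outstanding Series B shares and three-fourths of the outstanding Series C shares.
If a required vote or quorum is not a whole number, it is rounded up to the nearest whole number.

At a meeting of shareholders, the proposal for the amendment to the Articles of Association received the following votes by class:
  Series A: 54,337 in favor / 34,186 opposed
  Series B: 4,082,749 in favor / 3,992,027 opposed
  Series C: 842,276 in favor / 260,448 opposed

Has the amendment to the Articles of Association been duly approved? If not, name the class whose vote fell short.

Series A: a majority of 108673 is 54337; 54,337 required, 54,337 in favor — approved.
Series B: a majority of 8160219 is 4080110; 4,080,110 required, 4,082,749 in favor — approved.
Series C: 3/4 of 1122549 = 841911.75, rounded up to 841912; 841,912 required, 842,276 in favor — approved.

Approved — every class gave the required vote.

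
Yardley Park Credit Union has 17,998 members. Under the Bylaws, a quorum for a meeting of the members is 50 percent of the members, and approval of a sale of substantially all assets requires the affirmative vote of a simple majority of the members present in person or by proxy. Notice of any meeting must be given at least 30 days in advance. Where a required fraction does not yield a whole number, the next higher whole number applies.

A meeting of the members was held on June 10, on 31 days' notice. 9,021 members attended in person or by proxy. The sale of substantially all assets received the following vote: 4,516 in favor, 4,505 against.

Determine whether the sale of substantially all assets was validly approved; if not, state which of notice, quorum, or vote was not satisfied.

Notice: 31 days given; 30 required. Satisfied.
Quorum: 50% of 17,998 = 8,999; 9,021 present. Satisfied.
Vote: requires a majority of those present (9,021); a majority of 9021 is 4511, so 4,511 needed; 4,516 in favor. Satisfied.

Valid — all requirements satisfied.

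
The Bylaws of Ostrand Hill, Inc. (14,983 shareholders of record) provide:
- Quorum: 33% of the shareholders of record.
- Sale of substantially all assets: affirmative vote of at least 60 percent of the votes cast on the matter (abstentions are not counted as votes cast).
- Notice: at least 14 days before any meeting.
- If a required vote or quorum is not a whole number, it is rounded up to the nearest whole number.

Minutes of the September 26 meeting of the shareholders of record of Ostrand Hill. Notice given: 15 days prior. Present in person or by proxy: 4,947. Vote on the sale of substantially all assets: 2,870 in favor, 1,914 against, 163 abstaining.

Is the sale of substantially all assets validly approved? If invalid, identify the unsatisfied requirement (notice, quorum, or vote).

Invalid — vote requirement not satisfied.

Notice: 15 days given; 14 required. Satisfied.
Quorum: 33% of 14,983 = 4,944.39, rounded up to 4,945; 4,947 present. Satisfied.
Vote: requires three-fifths of the votes cast (4,947 − 163 abstaining = 4,784); 3/5 of 4784 = 2870.40, rounded up to 2871, so 2,871 needed; 2,870 in favor. Not satisfied.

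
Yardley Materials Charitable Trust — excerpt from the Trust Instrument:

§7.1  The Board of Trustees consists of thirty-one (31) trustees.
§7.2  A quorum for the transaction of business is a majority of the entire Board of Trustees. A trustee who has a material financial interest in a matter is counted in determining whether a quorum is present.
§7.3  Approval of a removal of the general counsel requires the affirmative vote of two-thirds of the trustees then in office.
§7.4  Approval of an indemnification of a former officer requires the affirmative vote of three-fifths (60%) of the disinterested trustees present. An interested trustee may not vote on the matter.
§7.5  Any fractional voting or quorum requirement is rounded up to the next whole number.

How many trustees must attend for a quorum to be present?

16

A majority of 31 is 16.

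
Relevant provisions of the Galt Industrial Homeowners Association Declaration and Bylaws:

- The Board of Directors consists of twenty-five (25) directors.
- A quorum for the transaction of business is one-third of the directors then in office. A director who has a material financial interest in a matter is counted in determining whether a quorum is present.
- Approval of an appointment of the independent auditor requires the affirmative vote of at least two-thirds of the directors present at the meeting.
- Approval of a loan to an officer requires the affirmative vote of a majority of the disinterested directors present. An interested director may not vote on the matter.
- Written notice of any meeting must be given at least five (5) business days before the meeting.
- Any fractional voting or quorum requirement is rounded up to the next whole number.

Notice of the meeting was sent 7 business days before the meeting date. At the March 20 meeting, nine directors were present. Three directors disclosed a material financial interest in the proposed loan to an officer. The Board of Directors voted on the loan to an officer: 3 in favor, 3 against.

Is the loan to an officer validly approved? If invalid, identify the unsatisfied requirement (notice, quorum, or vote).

Notice: 7 business days given; 5 required (7 ≥ 5). Satisfied.
Quorum: 9 present (interested directors count toward quorum); quorum is 9. Satisfied.
Vote: the loan to an officer requires a majority of the disinterested directors present (9 − 3 = 6). A majority of 6 is 4, so 4 affirmative votes are needed; 3 voted in favor. Not satisfied.

Invalid — vote requirement not satisfied.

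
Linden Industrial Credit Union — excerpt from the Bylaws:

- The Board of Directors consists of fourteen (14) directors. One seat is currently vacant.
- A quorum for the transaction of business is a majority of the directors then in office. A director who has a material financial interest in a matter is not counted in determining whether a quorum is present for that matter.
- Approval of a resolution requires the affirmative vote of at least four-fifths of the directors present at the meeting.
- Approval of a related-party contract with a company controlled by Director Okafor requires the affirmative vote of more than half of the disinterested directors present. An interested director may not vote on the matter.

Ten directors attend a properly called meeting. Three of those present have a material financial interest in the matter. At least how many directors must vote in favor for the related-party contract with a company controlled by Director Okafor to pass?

4

The related-party contract with a company controlled by Director Okafor requires a majority of the disinterested directors present (10 − 3 = 7).
A majority of 7 is 4.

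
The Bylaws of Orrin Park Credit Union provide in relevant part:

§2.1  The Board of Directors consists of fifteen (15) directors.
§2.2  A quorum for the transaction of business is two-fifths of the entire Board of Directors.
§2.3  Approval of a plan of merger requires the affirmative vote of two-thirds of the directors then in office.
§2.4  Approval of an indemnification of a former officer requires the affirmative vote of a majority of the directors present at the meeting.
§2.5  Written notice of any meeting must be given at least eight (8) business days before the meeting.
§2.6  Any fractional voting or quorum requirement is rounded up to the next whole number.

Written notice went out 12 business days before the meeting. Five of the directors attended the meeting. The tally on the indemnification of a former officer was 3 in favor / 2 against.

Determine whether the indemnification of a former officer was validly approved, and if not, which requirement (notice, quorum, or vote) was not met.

Invalid — quorum requirement not satisfied.

Notice: 12 business days given; 8 required (12 ≥ 8). Satisfied.
Quorum: 5 present; quorum is 6. Not satisfied.
Vote: the indemnification of a former officer requires a majority of the directors present (5). A majority of 5 is 3, so 3 affirmative votes are needed; 3 voted in favor. Satisfied. (Moot — without a quorum no business can be validly transacted.)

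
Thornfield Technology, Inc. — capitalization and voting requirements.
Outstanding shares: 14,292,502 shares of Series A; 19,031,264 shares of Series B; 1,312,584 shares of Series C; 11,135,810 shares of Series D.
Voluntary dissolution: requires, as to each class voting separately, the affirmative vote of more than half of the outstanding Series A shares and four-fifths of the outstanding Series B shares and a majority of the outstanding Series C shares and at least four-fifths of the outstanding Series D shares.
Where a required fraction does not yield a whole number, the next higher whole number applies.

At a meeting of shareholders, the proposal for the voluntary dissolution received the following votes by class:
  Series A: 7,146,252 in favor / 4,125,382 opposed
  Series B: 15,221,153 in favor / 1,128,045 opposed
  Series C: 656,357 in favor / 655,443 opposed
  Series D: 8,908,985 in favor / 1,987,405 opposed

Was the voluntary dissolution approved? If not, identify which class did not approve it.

Not approved — the Series B shares did not give the required vote.

Series A: a majority of 14292502 is 7146252; 7,146,252 required, 7,146,252 in favor — approved.
Series B: 4/5 of 19031264 = 15225011.20, rounded up to 15225012; 15,225,012 required, 15,221,153 in favor — not approved.
Series C: a majority of 1312584 is 656293; 656,293 required, 656,357 in favor — approved.
Series D: 4/5 of 11135810 = 8908648; 8,908,648 required, 8,908,985 in favor — approved.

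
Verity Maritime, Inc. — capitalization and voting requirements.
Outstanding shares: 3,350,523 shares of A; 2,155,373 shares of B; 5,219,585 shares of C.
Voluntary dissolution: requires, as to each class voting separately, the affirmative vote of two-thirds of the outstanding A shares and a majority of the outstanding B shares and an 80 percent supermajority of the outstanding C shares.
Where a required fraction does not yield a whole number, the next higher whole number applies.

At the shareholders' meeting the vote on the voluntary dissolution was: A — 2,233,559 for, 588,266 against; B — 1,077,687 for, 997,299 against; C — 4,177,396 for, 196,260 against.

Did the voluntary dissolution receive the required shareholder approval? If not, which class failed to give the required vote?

A: 2/3 of 3350523 = 2233682; 2,233,682 required, 2,233,559 in favor — not approved.
B: a majority of 2155373 is 1077687; 1,077,687 required, 1,077,687 in favor — approved.
C: 4/5 of 5219585 = 4175668; 4,175,668 required, 4,177,396 in favor — approved.

Not approved — the A shares did not give the required vote.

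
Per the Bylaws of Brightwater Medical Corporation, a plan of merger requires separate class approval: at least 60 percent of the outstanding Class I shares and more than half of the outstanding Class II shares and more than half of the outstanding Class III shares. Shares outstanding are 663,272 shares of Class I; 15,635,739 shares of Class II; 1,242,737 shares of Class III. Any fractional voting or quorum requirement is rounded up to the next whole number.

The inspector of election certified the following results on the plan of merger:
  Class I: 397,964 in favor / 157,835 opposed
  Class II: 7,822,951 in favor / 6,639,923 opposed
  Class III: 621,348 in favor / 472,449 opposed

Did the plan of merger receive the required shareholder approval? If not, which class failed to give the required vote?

Not approved — the Class III shares did not give the required vote.

Class I: 3/5 of 663272 = 397963.20, rounded up to 397964; 397,964 required, 397,964 in favor — approved.
Class II: a majority of 15635739 is 7817870; 7,817,870 required, 7,822,951 in favor — approved.
Class III: a majority of 1242737 is 621369; 621,369 required, 621,348 in favor — not approved.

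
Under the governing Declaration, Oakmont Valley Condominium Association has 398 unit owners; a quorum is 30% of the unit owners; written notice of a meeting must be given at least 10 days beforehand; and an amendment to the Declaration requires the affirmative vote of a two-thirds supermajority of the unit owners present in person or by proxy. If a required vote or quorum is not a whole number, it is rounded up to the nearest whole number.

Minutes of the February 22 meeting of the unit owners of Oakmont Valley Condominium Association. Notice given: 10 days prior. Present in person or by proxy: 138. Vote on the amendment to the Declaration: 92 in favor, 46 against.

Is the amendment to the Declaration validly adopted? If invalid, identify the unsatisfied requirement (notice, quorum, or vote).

Valid — all requirements satisfied.

Notice: 10 days given; 10 required. Satisfied.
Quorum: 30% of 398 = 119.40, rounded up to 120; 138 present. Satisfied.
Vote: requires two-thirds of those present (138); 2/3 of 138 = 92, so 92 needed; 92 in favor. Satisfied.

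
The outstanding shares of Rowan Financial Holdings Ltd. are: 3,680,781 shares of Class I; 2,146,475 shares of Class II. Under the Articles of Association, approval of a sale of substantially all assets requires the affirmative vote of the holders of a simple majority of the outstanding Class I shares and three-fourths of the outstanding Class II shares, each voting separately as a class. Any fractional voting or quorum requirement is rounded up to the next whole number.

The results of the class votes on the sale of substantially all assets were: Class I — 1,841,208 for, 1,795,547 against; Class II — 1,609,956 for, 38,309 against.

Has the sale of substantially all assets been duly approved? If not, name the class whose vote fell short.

Class I: a majority of 3680781 is 1840391; 1,840,391 required, 1,841,208 in favor — approved.
Class II: 3/4 of 2146475 = 1609856.25, rounded up to 1609857; 1,609,857 required, 1,609,956 in favor — approved.

Approved — every class gave the required vote.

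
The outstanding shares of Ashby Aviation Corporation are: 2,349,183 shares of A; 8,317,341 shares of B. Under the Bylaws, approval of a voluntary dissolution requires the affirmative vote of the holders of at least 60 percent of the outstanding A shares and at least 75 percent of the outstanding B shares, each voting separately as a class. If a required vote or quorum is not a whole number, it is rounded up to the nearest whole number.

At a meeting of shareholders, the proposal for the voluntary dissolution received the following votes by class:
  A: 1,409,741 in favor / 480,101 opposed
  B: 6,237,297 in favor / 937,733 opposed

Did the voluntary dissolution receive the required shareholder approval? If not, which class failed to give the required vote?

Not approved — the B shares did not give the required vote.

A: 3/5 of 2349183 = 1409509.80, rounded up to 1409510; 1,409,510 required, 1,409,741 in favor — approved.
B: 3/4 of 8317341 = 6238005.75, rounded up to 6238006; 6,238,006 required, 6,237,297 in favor — not approved.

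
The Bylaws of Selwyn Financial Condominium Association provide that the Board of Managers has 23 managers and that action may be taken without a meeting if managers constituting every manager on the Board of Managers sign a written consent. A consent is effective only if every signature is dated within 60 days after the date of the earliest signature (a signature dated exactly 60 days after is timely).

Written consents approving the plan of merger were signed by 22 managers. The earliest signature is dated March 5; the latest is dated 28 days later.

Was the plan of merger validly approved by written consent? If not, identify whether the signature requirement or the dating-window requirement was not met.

Not effective — insufficient signatures.

Signatures required: all of 23 — unanimous means all 23, so 23 needed; 22 signed. Insufficient.
Dating window: the latest signature is 28 days after the earliest; the limit is 60 days. Within the window.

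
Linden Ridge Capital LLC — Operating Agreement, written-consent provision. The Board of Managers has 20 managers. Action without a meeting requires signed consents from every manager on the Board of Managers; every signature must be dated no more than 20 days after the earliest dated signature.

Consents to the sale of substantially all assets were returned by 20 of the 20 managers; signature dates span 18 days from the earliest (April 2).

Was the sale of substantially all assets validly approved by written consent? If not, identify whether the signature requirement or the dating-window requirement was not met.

Signatures required: all of 20 — unanimous means all 20, so 20 needed; 20 signed. Sufficient.
Dating window: the latest signature is 18 days after the earliest; the limit is 20 days. Within the window.

Effective — both the signature and dating-window requirements are satisfied.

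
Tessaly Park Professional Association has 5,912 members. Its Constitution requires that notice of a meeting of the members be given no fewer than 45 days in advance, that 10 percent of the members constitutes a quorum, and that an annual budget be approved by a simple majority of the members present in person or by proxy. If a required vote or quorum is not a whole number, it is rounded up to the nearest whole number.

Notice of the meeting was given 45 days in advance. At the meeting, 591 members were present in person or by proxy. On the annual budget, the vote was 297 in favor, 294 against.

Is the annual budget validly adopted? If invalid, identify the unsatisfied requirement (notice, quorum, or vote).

Notice: 45 days given; 45 required. Satisfied.
Quorum: 10% of 5,912 = 591.20, rounded up to 592; 591 present. Not satisfied.
Vote: requires a majority of those present (591); a majority of 591 is 296, so 296 needed; 297 in favor. Satisfied.

Invalid — quorum requirement not satisfied.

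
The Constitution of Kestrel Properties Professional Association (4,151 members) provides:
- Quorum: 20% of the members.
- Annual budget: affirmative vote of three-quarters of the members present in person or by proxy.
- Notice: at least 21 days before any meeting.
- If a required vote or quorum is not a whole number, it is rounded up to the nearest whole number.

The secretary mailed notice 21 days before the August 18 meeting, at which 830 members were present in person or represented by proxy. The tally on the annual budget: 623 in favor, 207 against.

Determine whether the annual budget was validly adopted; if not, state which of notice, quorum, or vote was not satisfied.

Notice: 21 days given; 21 required. Satisfied.
Quorum: 20% of 4,151 = 830.20, rounded up to 831; 830 present. Not satisfied.
Vote: requires three-fourths of those present (830); 3/4 of 830 = 622.50, rounded up to 623, so 623 needed; 623 in favor. Satisfied.

Invalid — quorum requirement not satisfied.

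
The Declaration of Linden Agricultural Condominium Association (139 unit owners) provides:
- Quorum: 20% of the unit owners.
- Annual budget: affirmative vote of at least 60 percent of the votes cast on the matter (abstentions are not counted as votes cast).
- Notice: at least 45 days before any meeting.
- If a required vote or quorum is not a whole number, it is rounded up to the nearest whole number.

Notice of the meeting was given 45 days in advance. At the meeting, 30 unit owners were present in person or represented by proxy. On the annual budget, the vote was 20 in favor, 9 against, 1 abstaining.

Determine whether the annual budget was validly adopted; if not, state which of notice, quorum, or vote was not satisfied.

Notice: 45 days given; 45 required. Satisfied.
Quorum: 20% of 139 = 27.80, rounded up to 28; 30 present. Satisfied.
Vote: requires three-fifths of the votes cast (30 − 1 abstaining = 29); 3/5 of 29 = 17.40, rounded up to 18, so 18 needed; 20 in favor. Satisfied.

Valid — all requirements satisfied.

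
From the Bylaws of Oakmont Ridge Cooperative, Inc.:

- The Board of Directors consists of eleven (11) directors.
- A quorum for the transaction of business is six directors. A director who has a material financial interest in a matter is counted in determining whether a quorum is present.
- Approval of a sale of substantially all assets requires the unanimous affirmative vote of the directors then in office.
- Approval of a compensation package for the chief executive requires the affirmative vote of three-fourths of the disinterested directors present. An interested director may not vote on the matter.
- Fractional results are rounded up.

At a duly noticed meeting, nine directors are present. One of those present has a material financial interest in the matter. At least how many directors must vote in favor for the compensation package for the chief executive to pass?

The compensation package for the chief executive requires three-fourths of the disinterested directors present (9 − 1 = 8).
3/4 of 8 = 6.

6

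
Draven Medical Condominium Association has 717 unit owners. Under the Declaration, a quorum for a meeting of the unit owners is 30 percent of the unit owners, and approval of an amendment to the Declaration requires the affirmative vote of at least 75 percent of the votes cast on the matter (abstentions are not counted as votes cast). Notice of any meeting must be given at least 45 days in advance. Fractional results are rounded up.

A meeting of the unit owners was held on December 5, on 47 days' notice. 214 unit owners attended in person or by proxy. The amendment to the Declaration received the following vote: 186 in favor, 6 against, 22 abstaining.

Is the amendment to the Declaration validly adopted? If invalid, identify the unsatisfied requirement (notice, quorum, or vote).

Notice: 47 days given; 45 required. Satisfied.
Quorum: 30% of 717 = 215.10, rounded up to 216; 214 present. Not satisfied.
Vote: requires three-fourths of the votes cast (214 − 22 abstaining = 192); 3/4 of 192 = 144, so 144 needed; 186 in favor. Satisfied.

Invalid — quorum requirement not satisfied.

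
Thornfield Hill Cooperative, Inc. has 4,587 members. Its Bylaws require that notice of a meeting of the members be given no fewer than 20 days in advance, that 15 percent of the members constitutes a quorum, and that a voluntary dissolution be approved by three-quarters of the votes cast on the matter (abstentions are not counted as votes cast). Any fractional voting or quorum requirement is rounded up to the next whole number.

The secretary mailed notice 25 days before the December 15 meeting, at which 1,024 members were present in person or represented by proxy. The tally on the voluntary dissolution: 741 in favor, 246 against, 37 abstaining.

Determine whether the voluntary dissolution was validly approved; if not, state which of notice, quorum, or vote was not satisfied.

Notice: 25 days given; 20 required. Satisfied.
Quorum: 15% of 4,587 = 688.05, rounded up to 689; 1,024 present. Satisfied.
Vote: requires three-fourths of the votes cast (1,024 − 37 abstaining = 987); 3/4 of 987 = 740.25, rounded up to 741, so 741 needed; 741 in favor. Satisfied.

Valid — all requirements satisfied.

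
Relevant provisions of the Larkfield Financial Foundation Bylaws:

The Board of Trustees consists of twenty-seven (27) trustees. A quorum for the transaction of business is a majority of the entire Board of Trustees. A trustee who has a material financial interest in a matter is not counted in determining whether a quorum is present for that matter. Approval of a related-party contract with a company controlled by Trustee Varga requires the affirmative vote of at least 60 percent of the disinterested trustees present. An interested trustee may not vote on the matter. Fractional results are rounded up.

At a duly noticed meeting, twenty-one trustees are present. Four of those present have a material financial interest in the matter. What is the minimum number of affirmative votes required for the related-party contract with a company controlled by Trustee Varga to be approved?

11

The related-party contract with a company controlled by Trustee Varga requires three-fifths of the disinterested trustees present (21 − 4 = 17).
3/5 of 17 = 10.20, rounded up to 11.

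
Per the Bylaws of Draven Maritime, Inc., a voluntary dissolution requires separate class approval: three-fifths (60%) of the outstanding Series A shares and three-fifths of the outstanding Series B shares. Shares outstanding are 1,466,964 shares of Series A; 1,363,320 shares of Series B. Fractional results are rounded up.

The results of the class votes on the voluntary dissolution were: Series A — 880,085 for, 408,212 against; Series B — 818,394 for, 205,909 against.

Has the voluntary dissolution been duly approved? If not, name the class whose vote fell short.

Not approved — the Series A shares did not give the required vote.

Series A: 3/5 of 1466964 = 880178.40, rounded up to 880179; 880,179 required, 880,085 in favor — not approved.
Series B: 3/5 of 1363320 = 817992; 817,992 required, 818,394 in favor — approved.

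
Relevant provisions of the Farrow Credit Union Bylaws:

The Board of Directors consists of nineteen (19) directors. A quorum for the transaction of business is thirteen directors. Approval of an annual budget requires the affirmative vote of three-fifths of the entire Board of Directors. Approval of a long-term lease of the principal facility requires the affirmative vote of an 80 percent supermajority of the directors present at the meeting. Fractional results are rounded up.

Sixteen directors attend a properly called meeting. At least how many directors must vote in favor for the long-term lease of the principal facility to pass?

13

The long-term lease of the principal facility requires four-fifths of the directors present (16).
4/5 of 16 = 12.80, rounded up to 13.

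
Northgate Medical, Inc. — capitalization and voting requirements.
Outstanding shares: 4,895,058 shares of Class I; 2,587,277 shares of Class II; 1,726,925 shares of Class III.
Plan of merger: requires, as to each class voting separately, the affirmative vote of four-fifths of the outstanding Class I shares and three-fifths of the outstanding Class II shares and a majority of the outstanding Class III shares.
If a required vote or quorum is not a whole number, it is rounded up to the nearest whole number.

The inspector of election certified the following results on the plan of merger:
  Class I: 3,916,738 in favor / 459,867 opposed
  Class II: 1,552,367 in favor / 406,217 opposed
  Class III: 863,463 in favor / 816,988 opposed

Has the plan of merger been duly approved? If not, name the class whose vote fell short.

Class I: 4/5 of 4895058 = 3916046.40, rounded up to 3916047; 3,916,047 required, 3,916,738 in favor — approved.
Class II: 3/5 of 2587277 = 1552366.20, rounded up to 1552367; 1,552,367 required, 1,552,367 in favor — approved.
Class III: a majority of 1726925 is 863463; 863,463 required, 863,463 in favor — approved.

Approved — every class gave the required vote.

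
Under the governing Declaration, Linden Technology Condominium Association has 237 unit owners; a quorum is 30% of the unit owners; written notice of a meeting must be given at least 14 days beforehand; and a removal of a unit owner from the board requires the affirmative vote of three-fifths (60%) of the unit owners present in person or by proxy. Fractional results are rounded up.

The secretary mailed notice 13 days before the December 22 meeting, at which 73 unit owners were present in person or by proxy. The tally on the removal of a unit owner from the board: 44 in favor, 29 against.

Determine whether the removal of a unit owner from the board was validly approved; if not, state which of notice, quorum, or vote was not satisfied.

Notice: 13 days given; 14 required. Not satisfied.
Quorum: 30% of 237 = 71.10, rounded up to 72; 73 present. Satisfied.
Vote: requires three-fifths of those present (73); 3/5 of 73 = 43.80, rounded up to 44, so 44 needed; 44 in favor. Satisfied.

Invalid — notice requirement not satisfied.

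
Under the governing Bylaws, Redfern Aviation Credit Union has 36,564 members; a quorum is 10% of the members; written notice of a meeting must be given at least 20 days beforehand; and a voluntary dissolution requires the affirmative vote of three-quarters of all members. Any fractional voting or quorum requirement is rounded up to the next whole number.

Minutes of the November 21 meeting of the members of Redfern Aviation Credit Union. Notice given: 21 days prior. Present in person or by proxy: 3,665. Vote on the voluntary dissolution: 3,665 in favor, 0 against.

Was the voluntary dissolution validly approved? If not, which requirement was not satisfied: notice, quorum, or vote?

Invalid — vote requirement not satisfied.

Notice: 21 days given; 20 required. Satisfied.
Quorum: 10% of 36,564 = 3,656.40, rounded up to 3,657; 3,665 present. Satisfied.
Vote: requires three-fourths of all members (36,564); 3/4 of 36564 = 27423, so 27,423 needed; 3,665 in favor. Not satisfied.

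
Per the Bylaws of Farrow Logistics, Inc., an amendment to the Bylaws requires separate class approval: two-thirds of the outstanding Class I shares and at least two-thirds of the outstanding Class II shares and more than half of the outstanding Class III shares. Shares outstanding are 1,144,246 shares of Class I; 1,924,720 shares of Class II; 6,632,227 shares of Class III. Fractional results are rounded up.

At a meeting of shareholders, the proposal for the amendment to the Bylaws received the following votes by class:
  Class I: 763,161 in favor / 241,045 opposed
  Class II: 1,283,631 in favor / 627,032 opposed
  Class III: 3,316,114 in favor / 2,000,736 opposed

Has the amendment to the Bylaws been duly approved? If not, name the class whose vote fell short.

Class I: 2/3 of 1144246 = 762830.67, rounded up to 762831; 762,831 required, 763,161 in favor — approved.
Class II: 2/3 of 1924720 = 1283146.67, rounded up to 1283147; 1,283,147 required, 1,283,631 in favor — approved.
Class III: a majority of 6632227 is 3316114; 3,316,114 required, 3,316,114 in favor — approved.

Approved — every class gave the required vote.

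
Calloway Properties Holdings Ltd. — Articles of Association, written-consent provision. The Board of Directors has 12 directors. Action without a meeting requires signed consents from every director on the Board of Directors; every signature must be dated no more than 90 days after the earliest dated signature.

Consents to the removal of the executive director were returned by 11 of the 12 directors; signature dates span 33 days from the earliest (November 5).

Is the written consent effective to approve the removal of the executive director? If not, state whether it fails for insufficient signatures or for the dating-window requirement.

Signatures required: every one of 12 — unanimous means all 12, so 12 needed; 11 signed. Insufficient.
Dating window: the latest signature is 33 days after the earliest; the limit is 90 days. Within the window.

Not effective — insufficient signatures.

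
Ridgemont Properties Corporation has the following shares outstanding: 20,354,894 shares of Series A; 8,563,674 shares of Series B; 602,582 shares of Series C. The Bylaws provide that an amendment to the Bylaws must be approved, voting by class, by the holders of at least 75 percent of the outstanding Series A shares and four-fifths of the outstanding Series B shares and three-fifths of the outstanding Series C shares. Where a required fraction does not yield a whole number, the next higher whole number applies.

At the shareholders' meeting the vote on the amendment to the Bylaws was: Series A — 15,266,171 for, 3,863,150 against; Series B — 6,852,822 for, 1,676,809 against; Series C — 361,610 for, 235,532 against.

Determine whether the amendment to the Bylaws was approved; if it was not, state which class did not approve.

Series A: 3/4 of 20354894 = 15266170.50, rounded up to 15266171; 15,266,171 required, 15,266,171 in favor — approved.
Series B: 4/5 of 8563674 = 6850939.20, rounded up to 6850940; 6,850,940 required, 6,852,822 in favor — approved.
Series C: 3/5 of 602582 = 361549.20, rounded up to 361550; 361,550 required, 361,610 in favor — approved.

Approved — every class gave the required vote.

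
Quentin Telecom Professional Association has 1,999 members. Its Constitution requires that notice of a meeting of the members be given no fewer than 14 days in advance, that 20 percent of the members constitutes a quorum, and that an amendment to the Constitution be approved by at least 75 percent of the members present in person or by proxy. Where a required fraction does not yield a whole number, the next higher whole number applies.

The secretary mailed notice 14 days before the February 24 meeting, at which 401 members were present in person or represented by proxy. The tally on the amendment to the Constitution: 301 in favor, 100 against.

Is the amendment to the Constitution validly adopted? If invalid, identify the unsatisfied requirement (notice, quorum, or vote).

Valid — all requirements satisfied.

Notice: 14 days given; 14 required. Satisfied.
Quorum: 20% of 1,999 = 399.80, rounded up to 400; 401 present. Satisfied.
Vote: requires three-fourths of those present (401); 3/4 of 401 = 300.75, rounded up to 301, so 301 needed; 301 in favor. Satisfied.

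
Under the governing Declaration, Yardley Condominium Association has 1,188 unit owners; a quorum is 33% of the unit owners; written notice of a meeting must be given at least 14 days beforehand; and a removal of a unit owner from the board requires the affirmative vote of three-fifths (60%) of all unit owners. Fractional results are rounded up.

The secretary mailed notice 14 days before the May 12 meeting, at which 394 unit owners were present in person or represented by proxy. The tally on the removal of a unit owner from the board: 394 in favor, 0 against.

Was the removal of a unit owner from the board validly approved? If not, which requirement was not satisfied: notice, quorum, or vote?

Invalid — vote requirement not satisfied.

Notice: 14 days given; 14 required. Satisfied.
Quorum: 33% of 1,188 = 392.04, rounded up to 393; 394 present. Satisfied.
Vote: requires three-fifths of all unit owners (1,188); 3/5 of 1188 = 712.80, rounded up to 713, so 713 needed; 394 in favor. Not satisfied.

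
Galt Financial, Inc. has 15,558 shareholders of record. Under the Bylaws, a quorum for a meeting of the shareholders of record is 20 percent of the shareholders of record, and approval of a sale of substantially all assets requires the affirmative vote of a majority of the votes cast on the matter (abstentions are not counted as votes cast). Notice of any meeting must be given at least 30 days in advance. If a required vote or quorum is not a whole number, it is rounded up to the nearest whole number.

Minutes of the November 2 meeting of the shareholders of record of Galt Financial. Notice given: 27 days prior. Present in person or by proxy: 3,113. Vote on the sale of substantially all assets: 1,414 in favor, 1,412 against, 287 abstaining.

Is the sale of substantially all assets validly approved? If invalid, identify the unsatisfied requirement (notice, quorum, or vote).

Invalid — notice requirement not satisfied.

Notice: 27 days given; 30 required. Not satisfied.
Quorum: 20% of 15,558 = 3,111.60, rounded up to 3,112; 3,113 present. Satisfied.
Vote: requires a majority of the votes cast (3,113 − 287 abstaining = 2,826); a majority of 2826 is 1414, so 1,414 needed; 1,414 in favor. Satisfied.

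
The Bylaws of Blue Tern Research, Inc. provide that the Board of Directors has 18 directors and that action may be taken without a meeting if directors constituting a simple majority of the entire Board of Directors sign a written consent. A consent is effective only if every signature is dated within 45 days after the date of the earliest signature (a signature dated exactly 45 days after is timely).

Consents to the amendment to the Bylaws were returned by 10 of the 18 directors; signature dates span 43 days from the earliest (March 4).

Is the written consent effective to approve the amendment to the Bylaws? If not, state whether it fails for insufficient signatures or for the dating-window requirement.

Signatures required: a simple majority of 18 — a majority of 18 is 10, so 10 needed; 10 signed. Sufficient.
Dating window: the latest signature is 43 days after the earliest; the limit is 45 days. Within the window.

Effective — both the signature and dating-window requirements are satisfied.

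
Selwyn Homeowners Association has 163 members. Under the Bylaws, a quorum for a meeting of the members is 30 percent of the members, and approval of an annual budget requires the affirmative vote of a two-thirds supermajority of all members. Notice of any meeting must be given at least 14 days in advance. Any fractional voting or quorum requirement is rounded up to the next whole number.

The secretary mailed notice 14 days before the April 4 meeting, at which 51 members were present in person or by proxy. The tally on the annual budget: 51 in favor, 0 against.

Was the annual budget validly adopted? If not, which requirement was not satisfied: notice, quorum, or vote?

Invalid — vote requirement not satisfied.

Notice: 14 days given; 14 required. Satisfied.
Quorum: 30% of 163 = 48.90, rounded up to 49; 51 present. Satisfied.
Vote: requires two-thirds of all members (163); 2/3 of 163 = 108.67, rounded up to 109, so 109 needed; 51 in favor. Not satisfied.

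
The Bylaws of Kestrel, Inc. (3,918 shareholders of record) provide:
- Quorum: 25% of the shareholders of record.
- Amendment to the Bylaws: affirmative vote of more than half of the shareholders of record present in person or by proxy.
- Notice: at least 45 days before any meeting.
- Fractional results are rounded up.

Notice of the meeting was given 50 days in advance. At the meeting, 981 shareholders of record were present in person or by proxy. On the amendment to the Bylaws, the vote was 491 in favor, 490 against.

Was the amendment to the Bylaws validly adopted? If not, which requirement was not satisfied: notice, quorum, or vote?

Valid — all requirements satisfied.

Notice: 50 days given; 45 required. Satisfied.
Quorum: 25% of 3,918 = 979.50, rounded up to 980; 981 present. Satisfied.
Vote: requires a majority of those present (981); a majority of 981 is 491, so 491 needed; 491 in favor. Satisfied.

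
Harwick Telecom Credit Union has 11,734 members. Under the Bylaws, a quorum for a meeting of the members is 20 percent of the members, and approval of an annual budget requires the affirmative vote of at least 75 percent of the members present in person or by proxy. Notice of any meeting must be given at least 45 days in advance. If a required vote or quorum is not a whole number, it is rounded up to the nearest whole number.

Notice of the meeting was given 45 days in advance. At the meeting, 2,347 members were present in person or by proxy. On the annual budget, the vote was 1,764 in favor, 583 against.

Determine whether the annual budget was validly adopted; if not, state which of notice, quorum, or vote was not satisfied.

Notice: 45 days given; 45 required. Satisfied.
Quorum: 20% of 11,734 = 2,346.80, rounded up to 2,347; 2,347 present. Satisfied.
Vote: requires three-fourths of those present (2,347); 3/4 of 2347 = 1760.25, rounded up to 1761, so 1,761 needed; 1,764 in favor. Satisfied.

Valid — all requirements satisfied.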